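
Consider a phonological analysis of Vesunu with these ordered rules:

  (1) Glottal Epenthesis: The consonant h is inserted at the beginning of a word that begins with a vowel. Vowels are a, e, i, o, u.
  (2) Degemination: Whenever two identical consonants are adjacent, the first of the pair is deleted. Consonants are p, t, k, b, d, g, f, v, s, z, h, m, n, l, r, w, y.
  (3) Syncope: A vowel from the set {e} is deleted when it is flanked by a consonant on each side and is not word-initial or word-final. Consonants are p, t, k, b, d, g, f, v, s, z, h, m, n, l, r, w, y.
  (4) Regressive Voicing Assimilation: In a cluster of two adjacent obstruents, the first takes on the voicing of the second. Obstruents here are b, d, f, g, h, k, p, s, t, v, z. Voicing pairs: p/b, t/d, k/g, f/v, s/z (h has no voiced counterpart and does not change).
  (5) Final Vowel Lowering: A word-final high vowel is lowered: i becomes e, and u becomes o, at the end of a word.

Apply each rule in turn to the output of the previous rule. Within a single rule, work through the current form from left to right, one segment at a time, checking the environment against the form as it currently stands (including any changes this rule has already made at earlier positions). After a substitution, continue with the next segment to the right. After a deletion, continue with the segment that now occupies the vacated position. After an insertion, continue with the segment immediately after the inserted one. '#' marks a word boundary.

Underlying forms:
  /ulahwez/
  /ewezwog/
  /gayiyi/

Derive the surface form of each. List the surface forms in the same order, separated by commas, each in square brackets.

[hulahwz], [hwzwog], [gayiye]

/ulahwez/:
  (1) Glottal Epenthesis: [ulahwez] → [hulahwez]
  (2) Degemination: no change — [hulahwez]
  (3) Syncope: [hulahwez] → [hulahwz]
  (4) Regressive Voicing Assimilation: no change — [hulahwz]
  (5) Final Vowel Lowering: no change — [hulahwz]
/ewezwog/:
  (1) Glottal Epenthesis: [ewezwog] → [hewezwog]
  (2) Degemination: no change — [hewezwog]
  (3) Syncope: [hewezwog] → [hwzwog]
  (4) Regressive Voicing Assimilation: no change — [hwzwog]
  (5) Final Vowel Lowering: no change — [hwzwog]
/gayiyi/:
  (1) Glottal Epenthesis: no change — [gayiyi]
  (2) Degemination: no change — [gayiyi]
  (3) Syncope: no change — [gayiyi]
  (4) Regressive Voicing Assimilation: no change — [gayiyi]
  (5) Final Vowel Lowering: [gayiyi] → [gayiye]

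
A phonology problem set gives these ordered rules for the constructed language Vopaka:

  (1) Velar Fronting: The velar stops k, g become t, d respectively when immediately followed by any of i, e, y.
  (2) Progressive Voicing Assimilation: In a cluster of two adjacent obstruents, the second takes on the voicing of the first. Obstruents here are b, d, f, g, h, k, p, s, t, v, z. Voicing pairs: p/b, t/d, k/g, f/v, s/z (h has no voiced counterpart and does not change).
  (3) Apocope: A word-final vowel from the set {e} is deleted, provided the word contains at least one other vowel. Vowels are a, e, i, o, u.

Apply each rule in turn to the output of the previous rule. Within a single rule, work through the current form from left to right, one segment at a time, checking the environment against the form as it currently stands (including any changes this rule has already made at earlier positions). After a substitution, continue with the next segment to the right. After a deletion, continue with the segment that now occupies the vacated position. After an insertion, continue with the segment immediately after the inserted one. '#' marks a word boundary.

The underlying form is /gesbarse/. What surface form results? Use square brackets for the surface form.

(1) Velar Fronting: [gesbarse] → [desbarse]
(2) Progressive Voicing Assimilation: [desbarse] → [desparse]
(3) Apocope: [desparse] → [despars]

[despars]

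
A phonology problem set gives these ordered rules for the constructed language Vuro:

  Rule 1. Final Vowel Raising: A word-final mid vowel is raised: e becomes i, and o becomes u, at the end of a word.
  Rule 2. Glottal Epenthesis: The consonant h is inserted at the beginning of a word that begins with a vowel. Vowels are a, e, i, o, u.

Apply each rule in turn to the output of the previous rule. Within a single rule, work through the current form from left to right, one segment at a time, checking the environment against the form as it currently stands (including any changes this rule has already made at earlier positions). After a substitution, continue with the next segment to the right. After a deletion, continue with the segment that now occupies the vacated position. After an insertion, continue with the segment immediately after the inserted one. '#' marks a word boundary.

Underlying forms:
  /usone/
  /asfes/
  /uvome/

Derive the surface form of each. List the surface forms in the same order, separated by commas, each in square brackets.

/usone/:
  Rule 1 Final Vowel Raising: [usone] → [usoni]
  Rule 2 Glottal Epenthesis: [usoni] → [husoni]
/asfes/:
  Rule 1 Final Vowel Raising: no change — [asfes]
  Rule 2 Glottal Epenthesis: [asfes] → [hasfes]
/uvome/:
  Rule 1 Final Vowel Raising: [uvome] → [uvomi]
  Rule 2 Glottal Epenthesis: [uvomi] → [huvomi]

[husoni], [hasfes], [huvomi]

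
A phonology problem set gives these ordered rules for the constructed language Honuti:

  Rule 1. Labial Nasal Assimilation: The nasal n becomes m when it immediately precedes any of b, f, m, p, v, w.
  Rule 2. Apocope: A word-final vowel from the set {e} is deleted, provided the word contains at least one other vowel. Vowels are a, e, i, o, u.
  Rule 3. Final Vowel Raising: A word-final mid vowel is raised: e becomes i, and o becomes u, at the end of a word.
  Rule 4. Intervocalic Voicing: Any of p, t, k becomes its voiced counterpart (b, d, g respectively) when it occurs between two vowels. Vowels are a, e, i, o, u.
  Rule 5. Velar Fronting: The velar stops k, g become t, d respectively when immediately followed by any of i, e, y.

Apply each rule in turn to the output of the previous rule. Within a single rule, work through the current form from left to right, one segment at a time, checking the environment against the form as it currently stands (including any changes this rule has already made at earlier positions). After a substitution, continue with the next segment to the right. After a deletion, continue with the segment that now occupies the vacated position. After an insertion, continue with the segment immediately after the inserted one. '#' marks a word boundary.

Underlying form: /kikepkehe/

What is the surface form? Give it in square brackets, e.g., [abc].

Rule 1 Labial Nasal Assimilation: no change — [kikepkehe]
Rule 2 Apocope: [kikepkehe] → [kikepkeh]
Rule 3 Final Vowel Raising: no change — [kikepkeh]
Rule 4 Intervocalic Voicing: [kikepkeh] → [kigepkeh]
Rule 5 Velar Fronting: [kigepkeh] → [tidepteh]

[tidepteh]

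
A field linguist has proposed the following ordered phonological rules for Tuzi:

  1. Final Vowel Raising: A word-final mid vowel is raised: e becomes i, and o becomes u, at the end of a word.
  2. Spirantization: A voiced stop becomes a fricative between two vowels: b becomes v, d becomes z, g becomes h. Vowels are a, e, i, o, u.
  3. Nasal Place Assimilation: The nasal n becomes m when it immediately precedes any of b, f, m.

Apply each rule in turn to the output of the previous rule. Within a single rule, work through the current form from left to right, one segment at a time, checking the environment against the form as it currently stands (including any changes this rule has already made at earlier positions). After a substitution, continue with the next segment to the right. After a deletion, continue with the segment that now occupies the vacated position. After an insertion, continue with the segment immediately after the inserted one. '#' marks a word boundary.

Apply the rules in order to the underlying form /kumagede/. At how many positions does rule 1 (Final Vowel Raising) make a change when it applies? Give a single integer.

1

1 Final Vowel Raising: [kumagede] → [kumagedi]
2 Spirantization: [kumagedi] → [kumahezi]
3 Nasal Place Assimilation: no change — [kumahezi]
Rule 1 changed 1 position(s).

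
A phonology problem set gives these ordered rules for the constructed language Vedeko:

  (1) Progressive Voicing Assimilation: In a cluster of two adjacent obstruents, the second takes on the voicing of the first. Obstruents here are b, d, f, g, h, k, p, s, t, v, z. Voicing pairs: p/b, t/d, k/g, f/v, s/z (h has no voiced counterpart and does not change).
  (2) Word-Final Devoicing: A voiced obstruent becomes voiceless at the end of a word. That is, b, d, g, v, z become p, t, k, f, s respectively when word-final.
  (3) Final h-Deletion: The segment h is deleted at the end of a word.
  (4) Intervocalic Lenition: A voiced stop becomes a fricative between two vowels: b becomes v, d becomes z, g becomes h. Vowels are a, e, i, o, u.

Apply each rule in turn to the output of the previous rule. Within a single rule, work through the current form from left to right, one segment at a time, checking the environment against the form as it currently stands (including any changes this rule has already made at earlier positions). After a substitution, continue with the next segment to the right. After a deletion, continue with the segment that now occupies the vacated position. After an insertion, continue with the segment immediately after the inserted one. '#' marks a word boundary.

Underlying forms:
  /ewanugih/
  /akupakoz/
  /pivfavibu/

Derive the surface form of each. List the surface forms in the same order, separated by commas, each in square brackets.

/ewanugih/:
  (1) Progressive Voicing Assimilation: no change — [ewanugih]
  (2) Word-Final Devoicing: no change — [ewanugih]
  (3) Final h-Deletion: [ewanugih] → [ewanugi]
  (4) Intervocalic Lenition: [ewanugi] → [ewanuhi]
/akupakoz/:
  (1) Progressive Voicing Assimilation: no change — [akupakoz]
  (2) Word-Final Devoicing: [akupakoz] → [akupakos]
  (3) Final h-Deletion: no change — [akupakos]
  (4) Intervocalic Lenition: no change — [akupakos]
/pivfavibu/:
  (1) Progressive Voicing Assimilation: [pivfavibu] → [pivvavibu]
  (2) Word-Final Devoicing: no change — [pivvavibu]
  (3) Final h-Deletion: no change — [pivvavibu]
  (4) Intervocalic Lenition: [pivvavibu] → [pivvavivu]

[ewanuhi], [akupakos], [pivvavivu]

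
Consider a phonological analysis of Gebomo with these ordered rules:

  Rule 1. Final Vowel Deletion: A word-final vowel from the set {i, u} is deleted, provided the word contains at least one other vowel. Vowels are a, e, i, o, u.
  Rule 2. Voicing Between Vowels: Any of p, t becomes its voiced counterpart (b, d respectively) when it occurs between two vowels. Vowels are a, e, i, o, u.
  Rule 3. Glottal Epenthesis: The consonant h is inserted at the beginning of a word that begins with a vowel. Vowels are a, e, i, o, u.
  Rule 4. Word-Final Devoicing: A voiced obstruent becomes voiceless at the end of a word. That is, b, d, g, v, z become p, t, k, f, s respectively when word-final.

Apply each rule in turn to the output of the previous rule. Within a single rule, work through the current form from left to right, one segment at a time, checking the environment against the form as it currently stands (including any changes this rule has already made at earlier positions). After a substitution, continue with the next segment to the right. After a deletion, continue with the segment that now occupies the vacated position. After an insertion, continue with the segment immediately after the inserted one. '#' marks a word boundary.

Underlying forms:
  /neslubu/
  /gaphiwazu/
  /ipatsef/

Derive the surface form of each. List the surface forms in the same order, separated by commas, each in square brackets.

[neslup], [gaphiwas], [hibatsef]

/neslubu/:
  Rule 1 Final Vowel Deletion: [neslubu] → [neslub]
  Rule 2 Voicing Between Vowels: no change — [neslub]
  Rule 3 Glottal Epenthesis: no change — [neslub]
  Rule 4 Word-Final Devoicing: [neslub] → [neslup]
/gaphiwazu/:
  Rule 1 Final Vowel Deletion: [gaphiwazu] → [gaphiwaz]
  Rule 2 Voicing Between Vowels: no change — [gaphiwaz]
  Rule 3 Glottal Epenthesis: no change — [gaphiwaz]
  Rule 4 Word-Final Devoicing: [gaphiwaz] → [gaphiwas]
/ipatsef/:
  Rule 1 Final Vowel Deletion: no change — [ipatsef]
  Rule 2 Voicing Between Vowels: [ipatsef] → [ibatsef]
  Rule 3 Glottal Epenthesis: [ibatsef] → [hibatsef]
  Rule 4 Word-Final Devoicing: no change — [hibatsef]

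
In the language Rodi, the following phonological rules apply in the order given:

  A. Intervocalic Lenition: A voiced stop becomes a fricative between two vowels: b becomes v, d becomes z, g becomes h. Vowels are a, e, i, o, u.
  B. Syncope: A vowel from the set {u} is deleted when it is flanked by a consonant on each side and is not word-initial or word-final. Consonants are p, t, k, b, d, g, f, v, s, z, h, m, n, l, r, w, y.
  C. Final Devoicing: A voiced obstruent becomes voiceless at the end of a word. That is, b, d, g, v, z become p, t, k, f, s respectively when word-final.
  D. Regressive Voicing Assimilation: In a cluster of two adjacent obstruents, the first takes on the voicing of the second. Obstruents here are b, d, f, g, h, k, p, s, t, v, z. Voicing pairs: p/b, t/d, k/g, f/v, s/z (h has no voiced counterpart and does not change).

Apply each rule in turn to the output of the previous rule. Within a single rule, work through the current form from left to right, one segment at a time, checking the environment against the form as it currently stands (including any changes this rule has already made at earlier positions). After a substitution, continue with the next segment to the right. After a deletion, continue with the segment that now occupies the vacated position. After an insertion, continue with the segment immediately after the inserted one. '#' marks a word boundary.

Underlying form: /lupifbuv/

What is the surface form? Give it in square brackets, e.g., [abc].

A Intervocalic Lenition: no change — [lupifbuv]
B Syncope: [lupifbuv] → [lpifbv]
C Final Devoicing: [lpifbv] → [lpifbf]
D Regressive Voicing Assimilation: [lpifbf] → [lpivpf]

[lpivpf]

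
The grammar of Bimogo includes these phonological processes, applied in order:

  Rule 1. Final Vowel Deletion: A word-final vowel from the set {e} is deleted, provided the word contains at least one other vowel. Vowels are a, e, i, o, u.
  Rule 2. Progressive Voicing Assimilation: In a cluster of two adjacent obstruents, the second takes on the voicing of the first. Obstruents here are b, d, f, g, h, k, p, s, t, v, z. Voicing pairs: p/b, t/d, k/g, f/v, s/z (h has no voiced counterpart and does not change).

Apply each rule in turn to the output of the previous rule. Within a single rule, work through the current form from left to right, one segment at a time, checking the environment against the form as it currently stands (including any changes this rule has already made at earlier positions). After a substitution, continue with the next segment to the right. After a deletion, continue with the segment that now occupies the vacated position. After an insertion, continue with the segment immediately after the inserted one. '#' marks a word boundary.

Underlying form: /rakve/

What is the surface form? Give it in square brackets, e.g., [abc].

[rakf]

Rule 1 Final Vowel Deletion: [rakve] → [rakv]
Rule 2 Progressive Voicing Assimilation: [rakv] → [rakf]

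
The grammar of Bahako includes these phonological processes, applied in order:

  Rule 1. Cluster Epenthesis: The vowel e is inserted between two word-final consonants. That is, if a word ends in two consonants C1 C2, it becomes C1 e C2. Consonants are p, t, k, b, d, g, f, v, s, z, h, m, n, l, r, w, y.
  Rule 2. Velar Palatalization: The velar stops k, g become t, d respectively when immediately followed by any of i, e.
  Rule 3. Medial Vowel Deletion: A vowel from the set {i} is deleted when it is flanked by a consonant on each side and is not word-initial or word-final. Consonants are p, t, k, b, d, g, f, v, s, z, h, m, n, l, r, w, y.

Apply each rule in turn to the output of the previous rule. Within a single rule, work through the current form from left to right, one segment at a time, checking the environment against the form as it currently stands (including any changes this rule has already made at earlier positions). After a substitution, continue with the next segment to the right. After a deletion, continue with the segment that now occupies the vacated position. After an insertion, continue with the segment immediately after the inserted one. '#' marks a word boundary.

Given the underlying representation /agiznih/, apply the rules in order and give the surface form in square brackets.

Rule 1 Cluster Epenthesis: no change — [agiznih]
Rule 2 Velar Palatalization: [agiznih] → [adiznih]
Rule 3 Medial Vowel Deletion: [adiznih] → [adznh]

[adznh]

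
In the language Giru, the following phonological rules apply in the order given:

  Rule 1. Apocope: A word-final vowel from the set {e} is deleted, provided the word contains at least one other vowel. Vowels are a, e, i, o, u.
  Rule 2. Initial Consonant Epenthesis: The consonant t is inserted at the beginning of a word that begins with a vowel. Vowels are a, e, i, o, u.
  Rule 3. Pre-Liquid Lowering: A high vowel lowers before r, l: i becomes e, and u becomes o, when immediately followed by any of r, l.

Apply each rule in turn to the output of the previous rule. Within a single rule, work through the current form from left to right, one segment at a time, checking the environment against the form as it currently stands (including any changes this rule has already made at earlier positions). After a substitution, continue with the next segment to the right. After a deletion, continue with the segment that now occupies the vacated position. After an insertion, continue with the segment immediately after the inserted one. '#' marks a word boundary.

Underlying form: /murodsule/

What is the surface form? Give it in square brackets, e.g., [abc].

Rule 1 Apocope: [murodsule] → [murodsul]
Rule 2 Initial Consonant Epenthesis: no change — [murodsul]
Rule 3 Pre-Liquid Lowering: [murodsul] → [morodsol]

[morodsol]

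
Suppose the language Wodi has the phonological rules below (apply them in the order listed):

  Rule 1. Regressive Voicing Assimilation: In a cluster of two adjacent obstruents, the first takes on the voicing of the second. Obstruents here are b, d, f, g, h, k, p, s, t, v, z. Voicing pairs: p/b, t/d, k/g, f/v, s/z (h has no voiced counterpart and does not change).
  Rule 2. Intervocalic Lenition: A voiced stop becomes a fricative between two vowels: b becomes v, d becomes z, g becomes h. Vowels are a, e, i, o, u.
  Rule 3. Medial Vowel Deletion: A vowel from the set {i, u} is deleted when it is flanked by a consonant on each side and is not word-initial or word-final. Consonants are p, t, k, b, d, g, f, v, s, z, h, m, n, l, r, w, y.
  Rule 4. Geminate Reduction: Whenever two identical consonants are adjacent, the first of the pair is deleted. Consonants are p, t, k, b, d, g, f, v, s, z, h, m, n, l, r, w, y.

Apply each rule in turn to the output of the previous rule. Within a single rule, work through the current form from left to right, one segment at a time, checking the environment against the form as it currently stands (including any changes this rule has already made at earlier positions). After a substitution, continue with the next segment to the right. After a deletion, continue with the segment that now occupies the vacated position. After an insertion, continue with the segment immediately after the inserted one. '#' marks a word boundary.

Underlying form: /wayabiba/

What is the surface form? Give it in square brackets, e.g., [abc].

Rule 1 Regressive Voicing Assimilation: no change — [wayabiba]
Rule 2 Intervocalic Lenition: [wayabiba] → [wayaviva]
Rule 3 Medial Vowel Deletion: [wayaviva] → [wayavva]
Rule 4 Geminate Reduction: [wayavva] → [wayava]

[wayava]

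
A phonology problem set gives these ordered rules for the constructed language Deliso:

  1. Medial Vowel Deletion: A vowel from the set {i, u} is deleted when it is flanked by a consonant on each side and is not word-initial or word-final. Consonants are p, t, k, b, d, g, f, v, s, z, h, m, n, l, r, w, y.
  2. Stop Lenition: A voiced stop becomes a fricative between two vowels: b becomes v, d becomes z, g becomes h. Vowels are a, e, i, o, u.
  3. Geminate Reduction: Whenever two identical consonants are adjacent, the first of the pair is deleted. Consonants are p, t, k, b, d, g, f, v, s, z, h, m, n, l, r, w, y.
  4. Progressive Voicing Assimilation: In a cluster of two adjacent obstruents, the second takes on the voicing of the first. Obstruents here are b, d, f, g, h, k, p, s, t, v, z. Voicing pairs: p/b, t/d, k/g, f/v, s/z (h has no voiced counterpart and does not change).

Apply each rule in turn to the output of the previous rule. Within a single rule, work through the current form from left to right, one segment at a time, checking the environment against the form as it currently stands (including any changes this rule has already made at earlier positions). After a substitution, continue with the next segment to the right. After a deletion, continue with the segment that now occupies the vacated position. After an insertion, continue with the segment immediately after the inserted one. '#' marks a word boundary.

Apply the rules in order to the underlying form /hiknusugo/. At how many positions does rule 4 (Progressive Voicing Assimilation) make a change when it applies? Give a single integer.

1

1 Medial Vowel Deletion: [hiknusugo] → [hknsgo]
2 Stop Lenition: no change — [hknsgo]
3 Geminate Reduction: no change — [hknsgo]
4 Progressive Voicing Assimilation: [hknsgo] → [hknsko]
Rule 4 changed 1 position(s).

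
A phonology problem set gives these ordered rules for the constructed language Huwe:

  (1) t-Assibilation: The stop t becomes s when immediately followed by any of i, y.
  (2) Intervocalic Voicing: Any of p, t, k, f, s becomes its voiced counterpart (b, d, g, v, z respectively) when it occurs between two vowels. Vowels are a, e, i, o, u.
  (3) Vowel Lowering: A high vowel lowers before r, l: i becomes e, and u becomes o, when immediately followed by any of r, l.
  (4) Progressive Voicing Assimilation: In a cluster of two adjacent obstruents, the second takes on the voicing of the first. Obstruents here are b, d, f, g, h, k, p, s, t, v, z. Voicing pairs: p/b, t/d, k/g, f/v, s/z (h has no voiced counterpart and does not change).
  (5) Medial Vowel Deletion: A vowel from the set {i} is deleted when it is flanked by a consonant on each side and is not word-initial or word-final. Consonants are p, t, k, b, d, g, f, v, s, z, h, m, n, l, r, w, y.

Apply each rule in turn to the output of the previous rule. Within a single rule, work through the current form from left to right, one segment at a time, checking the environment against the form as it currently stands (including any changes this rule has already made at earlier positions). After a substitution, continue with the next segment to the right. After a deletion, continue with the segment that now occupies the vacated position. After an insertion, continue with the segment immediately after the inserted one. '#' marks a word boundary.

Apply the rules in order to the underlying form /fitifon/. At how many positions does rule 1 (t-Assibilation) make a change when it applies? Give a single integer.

1

(1) t-Assibilation: [fitifon] → [fisifon]
(2) Intervocalic Voicing: [fisifon] → [fizivon]
(3) Vowel Lowering: no change — [fizivon]
(4) Progressive Voicing Assimilation: no change — [fizivon]
(5) Medial Vowel Deletion: [fizivon] → [fzvon]
Rule 1 changed 1 position(s).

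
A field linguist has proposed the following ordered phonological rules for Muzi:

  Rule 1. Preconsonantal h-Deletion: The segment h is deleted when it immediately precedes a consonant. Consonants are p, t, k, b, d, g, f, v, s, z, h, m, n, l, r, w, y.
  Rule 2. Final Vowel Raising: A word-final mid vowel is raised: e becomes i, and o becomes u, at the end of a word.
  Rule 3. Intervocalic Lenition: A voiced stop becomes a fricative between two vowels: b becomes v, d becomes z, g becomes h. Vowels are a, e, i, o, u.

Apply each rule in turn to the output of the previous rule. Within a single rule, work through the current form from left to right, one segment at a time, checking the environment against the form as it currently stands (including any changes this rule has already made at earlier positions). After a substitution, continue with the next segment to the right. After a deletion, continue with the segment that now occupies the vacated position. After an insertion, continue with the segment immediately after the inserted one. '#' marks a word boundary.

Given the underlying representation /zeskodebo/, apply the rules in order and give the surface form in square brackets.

[zeskozevu]

Rule 1 Preconsonantal h-Deletion: no change — [zeskodebo]
Rule 2 Final Vowel Raising: [zeskodebo] → [zeskodebu]
Rule 3 Intervocalic Lenition: [zeskodebu] → [zeskozevu]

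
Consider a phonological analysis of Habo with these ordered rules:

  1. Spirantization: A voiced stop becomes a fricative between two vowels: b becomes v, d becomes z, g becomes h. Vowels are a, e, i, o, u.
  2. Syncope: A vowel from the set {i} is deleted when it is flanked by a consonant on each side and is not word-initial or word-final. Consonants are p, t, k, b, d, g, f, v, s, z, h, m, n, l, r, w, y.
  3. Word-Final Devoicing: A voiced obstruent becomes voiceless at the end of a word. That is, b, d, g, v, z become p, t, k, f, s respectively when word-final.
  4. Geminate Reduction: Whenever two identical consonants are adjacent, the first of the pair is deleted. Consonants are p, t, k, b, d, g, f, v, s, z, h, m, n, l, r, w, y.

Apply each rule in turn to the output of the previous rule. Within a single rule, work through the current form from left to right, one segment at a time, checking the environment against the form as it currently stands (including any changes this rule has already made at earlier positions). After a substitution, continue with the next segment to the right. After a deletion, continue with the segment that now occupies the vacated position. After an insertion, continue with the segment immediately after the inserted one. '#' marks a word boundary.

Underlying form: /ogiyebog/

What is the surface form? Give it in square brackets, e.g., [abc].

[ohyevok]

1 Spirantization: [ogiyebog] → [ohiyevog]
2 Syncope: [ohiyevog] → [ohyevog]
3 Word-Final Devoicing: [ohyevog] → [ohyevok]
4 Geminate Reduction: no change — [ohyevok]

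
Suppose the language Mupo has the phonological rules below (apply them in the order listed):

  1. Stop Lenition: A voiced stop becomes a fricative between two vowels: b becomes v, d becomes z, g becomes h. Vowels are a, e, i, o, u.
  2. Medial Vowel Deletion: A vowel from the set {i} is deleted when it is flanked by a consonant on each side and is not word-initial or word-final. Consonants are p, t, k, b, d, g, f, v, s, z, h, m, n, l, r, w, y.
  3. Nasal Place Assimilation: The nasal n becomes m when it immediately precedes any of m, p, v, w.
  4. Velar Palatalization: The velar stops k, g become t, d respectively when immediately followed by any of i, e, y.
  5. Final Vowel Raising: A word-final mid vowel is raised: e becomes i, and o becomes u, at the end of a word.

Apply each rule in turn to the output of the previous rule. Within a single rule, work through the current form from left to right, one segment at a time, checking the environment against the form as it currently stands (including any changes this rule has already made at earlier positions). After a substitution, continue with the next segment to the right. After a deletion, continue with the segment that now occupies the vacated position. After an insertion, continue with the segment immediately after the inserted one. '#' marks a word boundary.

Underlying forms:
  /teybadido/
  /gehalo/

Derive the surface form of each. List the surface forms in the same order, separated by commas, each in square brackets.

/teybadido/:
  1 Stop Lenition: [teybadido] → [teybazizo]
  2 Medial Vowel Deletion: [teybazizo] → [teybazzo]
  3 Nasal Place Assimilation: no change — [teybazzo]
  4 Velar Palatalization: no change — [teybazzo]
  5 Final Vowel Raising: [teybazzo] → [teybazzu]
/gehalo/:
  1 Stop Lenition: no change — [gehalo]
  2 Medial Vowel Deletion: no change — [gehalo]
  3 Nasal Place Assimilation: no change — [gehalo]
  4 Velar Palatalization: [gehalo] → [dehalo]
  5 Final Vowel Raising: [dehalo] → [dehalu]

[teybazzu], [dehalu]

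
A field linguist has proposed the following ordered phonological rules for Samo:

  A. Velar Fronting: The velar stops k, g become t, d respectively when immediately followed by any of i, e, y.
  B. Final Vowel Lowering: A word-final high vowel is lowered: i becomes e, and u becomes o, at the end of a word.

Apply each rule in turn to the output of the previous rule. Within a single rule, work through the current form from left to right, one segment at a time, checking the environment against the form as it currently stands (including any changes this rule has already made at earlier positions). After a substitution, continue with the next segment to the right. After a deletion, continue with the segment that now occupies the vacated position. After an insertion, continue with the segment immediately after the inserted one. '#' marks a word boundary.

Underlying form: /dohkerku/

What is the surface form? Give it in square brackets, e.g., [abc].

[dohterko]

A Velar Fronting: [dohkerku] → [dohterku]
B Final Vowel Lowering: [dohterku] → [dohterko]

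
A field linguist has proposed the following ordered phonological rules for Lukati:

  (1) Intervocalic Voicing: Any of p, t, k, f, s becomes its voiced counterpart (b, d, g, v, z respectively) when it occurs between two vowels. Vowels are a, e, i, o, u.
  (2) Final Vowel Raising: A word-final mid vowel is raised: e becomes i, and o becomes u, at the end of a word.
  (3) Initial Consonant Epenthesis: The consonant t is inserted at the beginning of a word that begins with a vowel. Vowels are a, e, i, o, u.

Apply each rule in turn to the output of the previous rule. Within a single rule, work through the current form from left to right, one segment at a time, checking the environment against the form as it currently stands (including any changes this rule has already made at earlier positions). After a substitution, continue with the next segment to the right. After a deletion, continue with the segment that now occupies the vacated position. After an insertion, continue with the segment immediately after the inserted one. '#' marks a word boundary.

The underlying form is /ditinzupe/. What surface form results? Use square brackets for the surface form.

[didinzubi]

(1) Intervocalic Voicing: [ditinzupe] → [didinzube]
(2) Final Vowel Raising: [didinzube] → [didinzubi]
(3) Initial Consonant Epenthesis: no change — [didinzubi]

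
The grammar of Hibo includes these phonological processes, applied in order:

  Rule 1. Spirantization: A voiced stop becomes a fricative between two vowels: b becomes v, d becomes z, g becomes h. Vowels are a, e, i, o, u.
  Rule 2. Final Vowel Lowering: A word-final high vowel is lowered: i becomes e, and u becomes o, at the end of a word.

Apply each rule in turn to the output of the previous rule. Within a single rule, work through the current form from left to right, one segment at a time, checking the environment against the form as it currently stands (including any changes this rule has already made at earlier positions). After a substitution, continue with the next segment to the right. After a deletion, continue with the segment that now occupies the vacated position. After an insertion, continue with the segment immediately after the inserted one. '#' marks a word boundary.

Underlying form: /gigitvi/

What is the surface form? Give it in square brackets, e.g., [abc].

Rule 1 Spirantization: [gigitvi] → [gihitvi]
Rule 2 Final Vowel Lowering: [gihitvi] → [gihitve]

[gihitve]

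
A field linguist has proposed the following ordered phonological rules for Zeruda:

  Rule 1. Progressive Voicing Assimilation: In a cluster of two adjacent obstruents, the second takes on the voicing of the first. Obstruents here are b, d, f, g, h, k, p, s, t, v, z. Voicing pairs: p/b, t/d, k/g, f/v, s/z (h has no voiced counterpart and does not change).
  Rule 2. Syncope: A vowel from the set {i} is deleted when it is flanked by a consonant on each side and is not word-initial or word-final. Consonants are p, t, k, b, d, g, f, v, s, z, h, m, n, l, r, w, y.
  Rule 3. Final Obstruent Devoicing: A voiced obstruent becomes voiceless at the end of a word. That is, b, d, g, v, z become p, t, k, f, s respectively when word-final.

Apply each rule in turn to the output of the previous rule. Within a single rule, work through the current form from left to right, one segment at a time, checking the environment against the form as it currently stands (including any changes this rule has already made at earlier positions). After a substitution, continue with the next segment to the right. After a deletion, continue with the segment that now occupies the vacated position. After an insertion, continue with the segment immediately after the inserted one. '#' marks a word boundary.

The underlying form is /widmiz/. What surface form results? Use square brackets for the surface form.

[wdms]

Rule 1 Progressive Voicing Assimilation: no change — [widmiz]
Rule 2 Syncope: [widmiz] → [wdmz]
Rule 3 Final Obstruent Devoicing: [wdmz] → [wdms]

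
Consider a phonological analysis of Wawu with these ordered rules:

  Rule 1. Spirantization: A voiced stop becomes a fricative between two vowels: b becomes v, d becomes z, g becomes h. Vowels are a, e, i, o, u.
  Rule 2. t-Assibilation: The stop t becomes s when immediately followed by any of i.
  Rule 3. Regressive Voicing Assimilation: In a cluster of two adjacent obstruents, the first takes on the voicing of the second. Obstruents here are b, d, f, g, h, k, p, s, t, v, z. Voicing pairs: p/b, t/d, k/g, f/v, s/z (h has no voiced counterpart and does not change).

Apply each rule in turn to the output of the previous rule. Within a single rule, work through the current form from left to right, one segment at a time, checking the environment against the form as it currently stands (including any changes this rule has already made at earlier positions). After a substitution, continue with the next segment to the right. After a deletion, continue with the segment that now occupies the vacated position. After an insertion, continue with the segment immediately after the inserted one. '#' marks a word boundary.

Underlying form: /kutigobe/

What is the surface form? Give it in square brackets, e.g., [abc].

[kusihove]

Rule 1 Spirantization: [kutigobe] → [kutihove]
Rule 2 t-Assibilation: [kutihove] → [kusihove]
Rule 3 Regressive Voicing Assimilation: no change — [kusihove]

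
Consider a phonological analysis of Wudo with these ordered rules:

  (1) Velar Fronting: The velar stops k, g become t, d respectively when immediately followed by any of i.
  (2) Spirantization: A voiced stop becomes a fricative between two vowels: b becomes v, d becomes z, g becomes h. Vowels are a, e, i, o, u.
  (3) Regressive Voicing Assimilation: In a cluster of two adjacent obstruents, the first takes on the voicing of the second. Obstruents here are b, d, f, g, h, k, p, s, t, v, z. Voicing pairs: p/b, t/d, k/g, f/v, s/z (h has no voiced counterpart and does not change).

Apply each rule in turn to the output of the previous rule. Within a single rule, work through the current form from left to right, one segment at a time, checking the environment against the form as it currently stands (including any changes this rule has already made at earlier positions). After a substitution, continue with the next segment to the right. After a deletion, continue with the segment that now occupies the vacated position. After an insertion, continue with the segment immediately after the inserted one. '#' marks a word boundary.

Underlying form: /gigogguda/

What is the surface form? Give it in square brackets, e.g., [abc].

(1) Velar Fronting: [gigogguda] → [digogguda]
(2) Spirantization: [digogguda] → [dihogguza]
(3) Regressive Voicing Assimilation: no change — [dihogguza]

[dihogguza]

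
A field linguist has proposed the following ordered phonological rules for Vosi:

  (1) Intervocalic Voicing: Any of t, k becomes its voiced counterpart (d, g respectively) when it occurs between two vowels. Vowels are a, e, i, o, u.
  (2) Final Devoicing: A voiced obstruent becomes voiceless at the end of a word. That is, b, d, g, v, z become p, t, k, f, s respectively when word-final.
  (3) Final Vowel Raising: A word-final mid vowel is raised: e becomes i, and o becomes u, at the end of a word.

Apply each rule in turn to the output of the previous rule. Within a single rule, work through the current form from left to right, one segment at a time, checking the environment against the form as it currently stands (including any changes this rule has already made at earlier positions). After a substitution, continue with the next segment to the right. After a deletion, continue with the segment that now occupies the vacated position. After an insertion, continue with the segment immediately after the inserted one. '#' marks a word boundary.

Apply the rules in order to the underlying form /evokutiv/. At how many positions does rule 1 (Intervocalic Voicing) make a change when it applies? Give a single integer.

(1) Intervocalic Voicing: [evokutiv] → [evogudiv]
(2) Final Devoicing: [evogudiv] → [evogudif]
(3) Final Vowel Raising: no change — [evogudif]
Rule 1 changed 2 position(s).

2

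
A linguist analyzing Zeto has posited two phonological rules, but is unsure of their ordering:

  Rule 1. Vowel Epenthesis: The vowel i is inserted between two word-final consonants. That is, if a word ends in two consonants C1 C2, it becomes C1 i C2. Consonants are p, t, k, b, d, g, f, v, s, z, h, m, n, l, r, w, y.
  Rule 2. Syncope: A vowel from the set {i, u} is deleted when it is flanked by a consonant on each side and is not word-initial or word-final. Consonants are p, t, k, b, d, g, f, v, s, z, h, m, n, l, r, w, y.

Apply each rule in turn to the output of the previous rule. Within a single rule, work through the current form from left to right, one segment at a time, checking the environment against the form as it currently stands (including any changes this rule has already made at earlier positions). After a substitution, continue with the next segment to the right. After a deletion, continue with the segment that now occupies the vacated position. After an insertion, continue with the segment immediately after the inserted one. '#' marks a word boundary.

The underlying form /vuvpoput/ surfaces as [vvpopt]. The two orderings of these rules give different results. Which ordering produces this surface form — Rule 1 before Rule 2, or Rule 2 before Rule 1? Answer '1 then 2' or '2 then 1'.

1 then 2

Order 1 then 2:
  1 Vowel Epenthesis: no change — [vuvpoput]
  2 Syncope: [vuvpoput] → [vvpopt]
  result: [vvpopt]
Order 2 then 1:
  2 Syncope: [vuvpoput] → [vvpopt]
  1 Vowel Epenthesis: [vvpopt] → [vvpopit]
  result: [vvpopit]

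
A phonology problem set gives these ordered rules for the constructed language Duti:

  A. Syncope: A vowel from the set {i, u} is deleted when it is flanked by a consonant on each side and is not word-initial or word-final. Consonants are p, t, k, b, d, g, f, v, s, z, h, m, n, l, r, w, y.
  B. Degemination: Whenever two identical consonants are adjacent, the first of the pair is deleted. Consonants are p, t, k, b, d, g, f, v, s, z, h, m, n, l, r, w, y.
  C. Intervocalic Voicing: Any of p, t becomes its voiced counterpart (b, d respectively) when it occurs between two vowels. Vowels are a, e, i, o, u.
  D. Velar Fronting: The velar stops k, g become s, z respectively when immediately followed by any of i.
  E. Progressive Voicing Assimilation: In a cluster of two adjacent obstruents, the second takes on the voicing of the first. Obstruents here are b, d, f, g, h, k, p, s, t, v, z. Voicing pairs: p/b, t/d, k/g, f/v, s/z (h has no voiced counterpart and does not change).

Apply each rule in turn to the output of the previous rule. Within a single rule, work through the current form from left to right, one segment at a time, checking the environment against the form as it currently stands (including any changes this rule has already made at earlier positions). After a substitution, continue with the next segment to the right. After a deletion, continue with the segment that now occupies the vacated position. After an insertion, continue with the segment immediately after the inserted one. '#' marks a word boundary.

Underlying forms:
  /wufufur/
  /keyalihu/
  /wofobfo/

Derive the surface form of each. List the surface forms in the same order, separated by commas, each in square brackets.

[wfr], [keyalhu], [wofobvo]

/wufufur/:
  A Syncope: [wufufur] → [wffr]
  B Degemination: [wffr] → [wfr]
  C Intervocalic Voicing: no change — [wfr]
  D Velar Fronting: no change — [wfr]
  E Progressive Voicing Assimilation: no change — [wfr]
/keyalihu/:
  A Syncope: [keyalihu] → [keyalhu]
  B Degemination: no change — [keyalhu]
  C Intervocalic Voicing: no change — [keyalhu]
  D Velar Fronting: no change — [keyalhu]
  E Progressive Voicing Assimilation: no change — [keyalhu]
/wofobfo/:
  A Syncope: no change — [wofobfo]
  B Degemination: no change — [wofobfo]
  C Intervocalic Voicing: no change — [wofobfo]
  D Velar Fronting: no change — [wofobfo]
  E Progressive Voicing Assimilation: [wofobfo] → [wofobvo]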